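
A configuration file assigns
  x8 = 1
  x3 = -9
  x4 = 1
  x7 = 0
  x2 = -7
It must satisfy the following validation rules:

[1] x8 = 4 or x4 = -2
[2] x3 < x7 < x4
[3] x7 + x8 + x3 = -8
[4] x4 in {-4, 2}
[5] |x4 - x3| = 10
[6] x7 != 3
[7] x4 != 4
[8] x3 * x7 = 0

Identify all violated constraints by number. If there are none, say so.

[1] x8 = 1 ≠ 4 and x4 = 1 ≠ -2; both disjuncts false  no
[2] values -9 < 0 < 1  yes
[3] x7 + x8 + x3 = 0 + 1 + (-9) = -8  yes
[4] x4 = 1 is not in {-4, 2}  no
[5] |1 - (-9)| = 10  yes
[6] x7 = 0, and 0 ≠ 3  yes
[7] x4 = 1, and 1 ≠ 4  yes
[8] x3 * x7 = -9 * 0 = 0  yes

Constraints 1, 4 do not hold.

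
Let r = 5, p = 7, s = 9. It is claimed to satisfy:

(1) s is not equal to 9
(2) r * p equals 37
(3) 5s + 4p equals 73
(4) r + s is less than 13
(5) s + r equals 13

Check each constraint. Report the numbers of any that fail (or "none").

Constraints 1, 2, 4, and 5 do not hold.

(1) s = 9, but 9 is required to differ  ✘
(2) r * p = 5 * 7 = 35, not 37  ✘
(3) 5s + 4p = 5(9) + 4(7) = 73  ✔
(4) r + s = 5 + 9 = 14; 14 ≥ 13, bound 13 not met  ✘
(5) s + r = 9 + 5 = 14, not 13  ✘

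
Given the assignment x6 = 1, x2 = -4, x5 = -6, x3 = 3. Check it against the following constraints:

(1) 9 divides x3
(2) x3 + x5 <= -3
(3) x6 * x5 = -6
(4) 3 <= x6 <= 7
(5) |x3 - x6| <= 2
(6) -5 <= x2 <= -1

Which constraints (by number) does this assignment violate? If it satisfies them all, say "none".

(1) 3 = 9*0 + 3, so 9 does not divide 3  ✗
(2) x3 + x5 = 3 + (-6) = -3; -3 ≤ -3  ✓
(3) x6 * x5 = 1 * (-6) = -6  ✓
(4) x6 = 1 is outside [3, 7]  ✗
(5) |3 - 1| = 2; 2 ≤ 2  ✓
(6) x2 = -4 lies in [-5, -1]  ✓

No — constraints 1 and 4 are not satisfied.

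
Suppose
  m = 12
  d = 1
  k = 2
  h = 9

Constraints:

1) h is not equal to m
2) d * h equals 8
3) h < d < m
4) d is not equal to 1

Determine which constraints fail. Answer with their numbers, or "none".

1) h = 9, m = 12; distinct — OK.
2) d * h = 1 * 9 = 9, not 8 — violated.
3) values 9, 1, 12; h = 9 is not < d = 1 — violated.
4) d = 1, but 1 is required to differ — violated.

The assignment fails constraints 2, 3, and 4.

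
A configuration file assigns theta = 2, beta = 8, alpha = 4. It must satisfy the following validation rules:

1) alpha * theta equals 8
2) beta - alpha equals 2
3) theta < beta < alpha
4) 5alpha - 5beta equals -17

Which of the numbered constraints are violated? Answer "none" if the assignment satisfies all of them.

No — constraints 2, 3, and 4 are not satisfied.

1) alpha * theta = 4 * 2 = 8  true
2) beta - alpha = 8 - 4 = 4, not 2  false
3) values 2, 8, 4; beta = 8 is not < alpha = 4  false
4) 5alpha - 5beta = 5(4) - 5(8) = -20, not -17  false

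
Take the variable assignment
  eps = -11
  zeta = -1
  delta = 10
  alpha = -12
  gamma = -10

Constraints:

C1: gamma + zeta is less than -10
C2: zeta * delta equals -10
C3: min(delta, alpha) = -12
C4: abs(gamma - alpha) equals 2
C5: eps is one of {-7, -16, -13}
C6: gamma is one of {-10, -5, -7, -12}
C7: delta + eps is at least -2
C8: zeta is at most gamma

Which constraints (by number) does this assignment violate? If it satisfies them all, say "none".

C1: gamma + zeta = -10 + (-1) = -11; -11 < -10 — OK.
C2: zeta * delta = -1 * 10 = -10 — OK.
C3: min(10, -12) = -12 — OK.
C4: abs(-10 - (-12)) = 2 — OK.
C5: eps = -11 is not in {-7, -16, -13} — violated.
C6: gamma = -10 is in {-10, -5, -7, -12} — OK.
C7: delta + eps = 10 + (-11) = -1; -1 ≥ -2 — OK.
C8: zeta = -1, gamma = -10; -1 > -10 (want ≤) — violated.

Violated: 5 and 8.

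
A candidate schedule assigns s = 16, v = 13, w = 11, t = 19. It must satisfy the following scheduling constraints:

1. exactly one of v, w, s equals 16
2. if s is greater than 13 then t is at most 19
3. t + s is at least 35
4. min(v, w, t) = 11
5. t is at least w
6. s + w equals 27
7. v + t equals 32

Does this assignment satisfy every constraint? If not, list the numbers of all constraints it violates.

The assignment satisfies every constraint.

1. v=13, w=11, s=16; 1 of them equals 16  yes
2. s = 16 > 13, so we need t ≤ 19; t = 19 ≤ 19  yes
3. t + s = 19 + 16 = 35; 35 ≥ 35  yes
4. min(13, 11, 19) = 11  yes
5. t = 19, w = 11; 19 ≥ 11  yes
6. s + w = 16 + 11 = 27  yes
7. v + t = 13 + 19 = 32  yes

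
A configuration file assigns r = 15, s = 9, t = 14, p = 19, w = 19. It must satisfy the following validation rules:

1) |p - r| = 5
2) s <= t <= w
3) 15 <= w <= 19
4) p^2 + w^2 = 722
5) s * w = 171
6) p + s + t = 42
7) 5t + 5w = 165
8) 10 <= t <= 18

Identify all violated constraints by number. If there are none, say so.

1) |19 - 15| = 4, not 5  false
2) values 9 <= 14 <= 19  true
3) w = 19 lies in [15, 19]  true
4) p^2 + w^2 = 19^2 + 19^2 = 361 + 361 = 722  true
5) s * w = 9 * 19 = 171  true
6) p + s + t = 19 + 9 + 14 = 42  true
7) 5t + 5w = 5(14) + 5(19) = 165  true
8) t = 14 lies in [10, 18]  true

Violated: 1.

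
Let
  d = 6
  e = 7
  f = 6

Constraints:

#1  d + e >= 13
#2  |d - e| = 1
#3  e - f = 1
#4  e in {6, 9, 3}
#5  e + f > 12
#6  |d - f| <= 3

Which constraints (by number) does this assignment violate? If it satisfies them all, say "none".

Violated: 4.

#1 d + e = 6 + 7 = 13; 13 ≥ 13 — satisfied.
#2 |6 - 7| = 1 — satisfied.
#3 e - f = 7 - 6 = 1 — satisfied.
#4 e = 7 is not in {6, 9, 3} — violated.
#5 e + f = 7 + 6 = 13; 13 > 12 — satisfied.
#6 |6 - 6| = 0; 0 ≤ 3 — satisfied.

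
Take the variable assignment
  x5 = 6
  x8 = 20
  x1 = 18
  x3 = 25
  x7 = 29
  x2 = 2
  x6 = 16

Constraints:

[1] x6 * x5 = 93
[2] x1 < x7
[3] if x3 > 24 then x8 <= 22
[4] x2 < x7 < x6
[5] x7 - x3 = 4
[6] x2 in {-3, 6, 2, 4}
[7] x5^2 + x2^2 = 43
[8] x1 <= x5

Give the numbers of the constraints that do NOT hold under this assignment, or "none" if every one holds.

[1] x6 * x5 = 16 * 6 = 96, not 93 — violated.
[2] x1 = 18, x7 = 29; 18 < 29 — satisfied.
[3] x3 = 25 > 24, so we need x8 ≤ 22; x8 = 20 ≤ 22 — satisfied.
[4] values 2, 29, 16; x7 = 29 is not < x6 = 16 — violated.
[5] x7 - x3 = 29 - 25 = 4 — satisfied.
[6] x2 = 2 is in {-3, 6, 2, 4} — satisfied.
[7] x5^2 + x2^2 = 6^2 + 2^2 = 36 + 4 = 40, not 43 — violated.
[8] x1 = 18, x5 = 6; 18 > 6 (want ≤) — violated.

Violated: 1, 4, 7, and 8.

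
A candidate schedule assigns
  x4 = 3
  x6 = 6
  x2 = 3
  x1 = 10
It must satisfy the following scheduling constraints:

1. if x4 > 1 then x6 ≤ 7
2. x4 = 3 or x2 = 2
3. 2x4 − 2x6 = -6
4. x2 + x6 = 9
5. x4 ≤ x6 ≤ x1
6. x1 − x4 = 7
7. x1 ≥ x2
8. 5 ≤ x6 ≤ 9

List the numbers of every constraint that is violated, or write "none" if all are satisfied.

The assignment satisfies every constraint.

1. x4 = 3 > 1, so we need x6 ≤ 7; x6 = 6 ≤ 7 — OK.
2. x4 = 3 = 3 (first disjunct) — OK.
3. 2x4 − 2x6 = 2(3) − 2(6) = -6 — OK.
4. x2 + x6 = 3 + 6 = 9 — OK.
5. values 3 ≤ 6 ≤ 10 — OK.
6. x1 − x4 = 10 − 3 = 7 — OK.
7. x1 = 10, x2 = 3; 10 ≥ 3 — OK.
8. x6 = 6 lies in [5, 9] — OK.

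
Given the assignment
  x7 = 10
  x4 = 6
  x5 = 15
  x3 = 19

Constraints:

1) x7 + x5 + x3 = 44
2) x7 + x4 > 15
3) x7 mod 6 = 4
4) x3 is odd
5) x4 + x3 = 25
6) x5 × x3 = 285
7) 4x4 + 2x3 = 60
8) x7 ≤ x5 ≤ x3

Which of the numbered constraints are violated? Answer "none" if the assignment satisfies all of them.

Violated: 7.

1) x7 + x5 + x3 = 10 + 15 + 19 = 44 — holds.
2) x7 + x4 = 10 + 6 = 16; 16 > 15 — holds.
3) 10 mod 6 = 4 — holds.
4) x3 = 19 is odd — holds.
5) x4 + x3 = 6 + 19 = 25 — holds.
6) x5 × x3 = 15 × 19 = 285 — holds.
7) 4x4 + 2x3 = 4(6) + 2(19) = 62, not 60 — does not hold.
8) values 10 ≤ 15 ≤ 19 — holds.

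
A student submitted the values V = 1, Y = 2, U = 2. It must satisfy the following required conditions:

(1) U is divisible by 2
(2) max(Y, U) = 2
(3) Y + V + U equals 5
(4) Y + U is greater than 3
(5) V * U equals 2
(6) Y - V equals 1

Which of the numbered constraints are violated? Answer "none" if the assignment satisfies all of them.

The assignment satisfies every constraint.

(1) 2 / 2 = 1, so 2 divides 2  OK
(2) max(2, 2) = 2  OK
(3) Y + V + U = 2 + 1 + 2 = 5  OK
(4) Y + U = 2 + 2 = 4; 4 > 3  OK
(5) V * U = 1 * 2 = 2  OK
(6) Y - V = 2 - 1 = 1  OK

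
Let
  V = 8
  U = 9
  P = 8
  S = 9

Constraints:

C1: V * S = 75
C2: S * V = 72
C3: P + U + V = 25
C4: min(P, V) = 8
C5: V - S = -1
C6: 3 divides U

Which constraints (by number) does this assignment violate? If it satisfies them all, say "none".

C1: V * S = 8 * 9 = 72, not 75 — violated.
C2: S * V = 9 * 8 = 72 — OK.
C3: P + U + V = 8 + 9 + 8 = 25 — OK.
C4: min(8, 8) = 8 — OK.
C5: V - S = 8 - 9 = -1 — OK.
C6: 9 / 3 = 3, so 3 divides 9 — OK.

The assignment fails constraint 1.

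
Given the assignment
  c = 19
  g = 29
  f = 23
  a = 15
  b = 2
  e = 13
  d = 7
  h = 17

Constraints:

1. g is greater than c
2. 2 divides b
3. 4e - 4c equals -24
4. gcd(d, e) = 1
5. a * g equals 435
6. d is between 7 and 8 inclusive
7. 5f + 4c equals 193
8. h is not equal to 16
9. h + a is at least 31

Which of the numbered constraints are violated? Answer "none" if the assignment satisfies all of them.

1. g = 29, c = 19; 29 > 19 — satisfied.
2. 2 / 2 = 1, so 2 divides 2 — satisfied.
3. 4e - 4c = 4(13) - 4(19) = -24 — satisfied.
4. gcd(7, 13) = 1 — satisfied.
5. a * g = 15 * 29 = 435 — satisfied.
6. d = 7 lies in [7, 8] — satisfied.
7. 5f + 4c = 5(23) + 4(19) = 191, not 193 — violated.
8. h = 17, and 17 ≠ 16 — satisfied.
9. h + a = 17 + 15 = 32; 32 ≥ 31 — satisfied.

Constraint 7 does not hold.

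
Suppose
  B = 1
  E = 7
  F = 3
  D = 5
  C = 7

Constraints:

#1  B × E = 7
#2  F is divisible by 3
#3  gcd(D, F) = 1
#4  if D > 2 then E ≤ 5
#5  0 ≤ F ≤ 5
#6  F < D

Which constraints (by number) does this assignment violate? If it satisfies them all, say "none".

Constraint 4 does not hold.

#1 B × E = 1 × 7 = 7 — holds.
#2 3 / 3 = 1, so 3 divides 3 — holds.
#3 gcd(5, 3) = 1 — holds.
#4 D = 5 > 2, so we need E ≤ 5; but E = 7 > 5 — fails.
#5 F = 3 lies in [0, 5] — holds.
#6 F = 3, D = 5; 3 < 5 — holds.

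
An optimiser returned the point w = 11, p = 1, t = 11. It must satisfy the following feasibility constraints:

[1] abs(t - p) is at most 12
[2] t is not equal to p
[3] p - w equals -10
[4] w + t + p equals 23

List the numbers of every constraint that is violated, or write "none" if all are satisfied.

[1] abs(11 - 1) = 10; 10 ≤ 12  true
[2] t = 11, p = 1; distinct  true
[3] p - w = 1 - 11 = -10  true
[4] w + t + p = 11 + 11 + 1 = 23  true

No violations.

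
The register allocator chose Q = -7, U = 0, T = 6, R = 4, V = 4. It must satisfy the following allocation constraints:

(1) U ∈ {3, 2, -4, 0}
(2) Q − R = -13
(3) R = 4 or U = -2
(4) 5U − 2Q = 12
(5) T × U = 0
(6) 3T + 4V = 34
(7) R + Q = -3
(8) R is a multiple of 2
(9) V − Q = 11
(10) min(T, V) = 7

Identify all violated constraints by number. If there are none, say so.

(1) U = 0 is in {3, 2, -4, 0} — holds.
(2) Q − R = -7 − 4 = -11, not -13 — fails.
(3) R = 4 = 4 (first disjunct) — holds.
(4) 5U − 2Q = 5(0) − 2(-7) = 14, not 12 — fails.
(5) T × U = 6 × 0 = 0 — holds.
(6) 3T + 4V = 3(6) + 4(4) = 34 — holds.
(7) R + Q = 4 + (-7) = -3 — holds.
(8) 4 / 2 = 2, so 2 divides 4 — holds.
(9) V − Q = 4 − (-7) = 11 — holds.
(10) min(6, 4) = 4, not 7 — fails.

No — constraints 2, 4, and 10 are not satisfied.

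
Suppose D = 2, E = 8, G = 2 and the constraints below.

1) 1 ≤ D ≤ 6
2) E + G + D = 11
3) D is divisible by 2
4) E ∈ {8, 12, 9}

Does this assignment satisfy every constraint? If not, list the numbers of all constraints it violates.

1) D = 2 lies in [1, 6] — holds.
2) E + G + D = 8 + 2 + 2 = 12, not 11 — fails.
3) 2 / 2 = 1, so 2 divides 2 — holds.
4) E = 8 is in {8, 12, 9} — holds.

The assignment fails constraint 2.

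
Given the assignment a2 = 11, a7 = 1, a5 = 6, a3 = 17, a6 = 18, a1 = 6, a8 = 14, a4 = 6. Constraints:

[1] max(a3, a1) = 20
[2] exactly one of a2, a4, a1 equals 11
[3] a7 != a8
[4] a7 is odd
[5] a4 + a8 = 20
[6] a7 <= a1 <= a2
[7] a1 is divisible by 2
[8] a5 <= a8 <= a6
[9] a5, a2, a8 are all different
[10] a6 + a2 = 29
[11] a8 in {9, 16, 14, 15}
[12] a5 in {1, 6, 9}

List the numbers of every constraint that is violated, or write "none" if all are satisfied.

Violated: 1.

[1] max(17, 6) = 17, not 20 — violated.
[2] a2=11, a4=6, a1=6; 1 of them equals 11 — satisfied.
[3] a7 = 1, a8 = 14; distinct — satisfied.
[4] a7 = 1 is odd — satisfied.
[5] a4 + a8 = 6 + 14 = 20 — satisfied.
[6] values 1 <= 6 <= 11 — satisfied.
[7] 6 / 2 = 3, so 2 divides 6 — satisfied.
[8] values 6 <= 14 <= 18 — satisfied.
[9] values 6, 11, 14 are pairwise distinct — satisfied.
[10] a6 + a2 = 18 + 11 = 29 — satisfied.
[11] a8 = 14 is in {9, 16, 14, 15} — satisfied.
[12] a5 = 6 is in {1, 6, 9} — satisfied.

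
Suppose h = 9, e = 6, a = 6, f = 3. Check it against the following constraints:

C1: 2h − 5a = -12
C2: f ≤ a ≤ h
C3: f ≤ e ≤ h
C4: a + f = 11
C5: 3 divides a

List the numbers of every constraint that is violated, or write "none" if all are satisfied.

The assignment fails constraint 4.

C1: 2h − 5a = 2(9) − 5(6) = -12  yes
C2: values 3 ≤ 6 ≤ 9  yes
C3: values 3 ≤ 6 ≤ 9  yes
C4: a + f = 6 + 3 = 9, not 11  no
C5: 6 / 3 = 2, so 3 divides 6  yes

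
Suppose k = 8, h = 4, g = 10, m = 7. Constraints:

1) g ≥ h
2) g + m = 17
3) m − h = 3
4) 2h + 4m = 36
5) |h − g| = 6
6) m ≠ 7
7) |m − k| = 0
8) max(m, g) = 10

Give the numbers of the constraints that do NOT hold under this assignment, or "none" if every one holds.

1) g = 10, h = 4; 10 ≥ 4 — OK.
2) g + m = 10 + 7 = 17 — OK.
3) m − h = 7 − 4 = 3 — OK.
4) 2h + 4m = 2(4) + 4(7) = 36 — OK.
5) |4 − 10| = 6 — OK.
6) m = 7, but 7 is required to differ — violated.
7) |7 − 8| = 1, not 0 — violated.
8) max(7, 10) = 10 — OK.

Constraints 6 and 7 are violated.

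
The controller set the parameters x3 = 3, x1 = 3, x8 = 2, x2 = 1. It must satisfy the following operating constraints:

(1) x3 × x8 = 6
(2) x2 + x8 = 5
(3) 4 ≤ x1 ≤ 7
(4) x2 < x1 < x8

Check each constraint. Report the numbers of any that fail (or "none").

(1) x3 × x8 = 3 × 2 = 6 — satisfied.
(2) x2 + x8 = 1 + 2 = 3, not 5 — violated.
(3) x1 = 3 is outside [4, 7] — violated.
(4) values 1, 3, 2; x1 = 3 is not < x8 = 2 — violated.

Constraints 2, 3, 4 do not hold.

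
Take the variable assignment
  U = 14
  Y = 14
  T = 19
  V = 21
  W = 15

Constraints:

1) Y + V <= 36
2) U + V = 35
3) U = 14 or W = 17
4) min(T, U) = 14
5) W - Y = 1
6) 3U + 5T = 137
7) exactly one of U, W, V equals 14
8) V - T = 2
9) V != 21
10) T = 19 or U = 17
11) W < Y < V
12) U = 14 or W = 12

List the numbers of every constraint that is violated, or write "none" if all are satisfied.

Constraints 9, 11 do not hold.

1) Y + V = 14 + 21 = 35; 35 ≤ 36 — satisfied.
2) U + V = 14 + 21 = 35 — satisfied.
3) U = 14 = 14 (first disjunct) — satisfied.
4) min(19, 14) = 14 — satisfied.
5) W - Y = 15 - 14 = 1 — satisfied.
6) 3U + 5T = 3(14) + 5(19) = 137 — satisfied.
7) U=14, W=15, V=21; 1 of them equals 14 — satisfied.
8) V - T = 21 - 19 = 2 — satisfied.
9) V = 21, but 21 is required to differ — violated.
10) T = 19 = 19 (first disjunct) — satisfied.
11) values 15, 14, 21; W = 15 is not < Y = 14 — violated.
12) U = 14 = 14 (first disjunct) — satisfied.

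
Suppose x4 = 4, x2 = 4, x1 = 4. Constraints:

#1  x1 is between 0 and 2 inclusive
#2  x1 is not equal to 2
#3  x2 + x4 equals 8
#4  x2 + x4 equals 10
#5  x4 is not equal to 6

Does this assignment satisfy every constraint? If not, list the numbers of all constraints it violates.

Violated: 1, 4.

#1 x1 = 4 is outside [0, 2]  fails
#2 x1 = 4, and 4 ≠ 2  holds
#3 x2 + x4 = 4 + 4 = 8  holds
#4 x2 + x4 = 4 + 4 = 8, not 10  fails
#5 x4 = 4, and 4 ≠ 6  holds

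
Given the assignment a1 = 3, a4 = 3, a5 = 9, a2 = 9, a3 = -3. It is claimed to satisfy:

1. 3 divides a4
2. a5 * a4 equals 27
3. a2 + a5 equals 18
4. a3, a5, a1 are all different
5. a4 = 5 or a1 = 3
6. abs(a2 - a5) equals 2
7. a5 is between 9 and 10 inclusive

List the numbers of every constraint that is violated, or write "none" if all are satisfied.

1. 3 / 3 = 1, so 3 divides 3 — holds.
2. a5 * a4 = 9 * 3 = 27 — holds.
3. a2 + a5 = 9 + 9 = 18 — holds.
4. values -3, 9, 3 are pairwise distinct — holds.
5. a4 = 3 ≠ 5, but a1 = 3 = 3 (second disjunct) — holds.
6. abs(9 - 9) = 0, not 2 — fails.
7. a5 = 9 lies in [9, 10] — holds.

Violated: 6.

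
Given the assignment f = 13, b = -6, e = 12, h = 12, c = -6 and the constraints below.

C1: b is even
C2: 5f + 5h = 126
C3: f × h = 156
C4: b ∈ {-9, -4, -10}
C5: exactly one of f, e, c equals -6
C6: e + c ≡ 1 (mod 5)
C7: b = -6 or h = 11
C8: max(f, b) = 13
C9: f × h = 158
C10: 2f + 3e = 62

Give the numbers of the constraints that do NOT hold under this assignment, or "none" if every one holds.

Violated: 2, 4, 9.

C1: b = -6 is even — OK.
C2: 5f + 5h = 5(13) + 5(12) = 125, not 126 — violated.
C3: f × h = 13 × 12 = 156 — OK.
C4: b = -6 is not in {-9, -4, -10} — violated.
C5: f=13, e=12, c=-6; 1 of them equals -6 — OK.
C6: e + c = 6; 6 mod 5 = 1 — OK.
C7: b = -6 = -6 (first disjunct) — OK.
C8: max(13, -6) = 13 — OK.
C9: f × h = 13 × 12 = 156, not 158 — violated.
C10: 2f + 3e = 2(13) + 3(12) = 62 — OK.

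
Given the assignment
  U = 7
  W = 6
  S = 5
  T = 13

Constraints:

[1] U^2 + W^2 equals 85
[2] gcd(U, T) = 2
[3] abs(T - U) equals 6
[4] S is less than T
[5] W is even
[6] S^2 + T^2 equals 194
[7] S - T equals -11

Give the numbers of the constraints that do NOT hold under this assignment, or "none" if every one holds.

No — constraints 2 and 7 are not satisfied.

[1] U^2 + W^2 = 7^2 + 6^2 = 49 + 36 = 85 — OK.
[2] gcd(7, 13) = 1, not 2 — violated.
[3] abs(13 - 7) = 6 — OK.
[4] S = 5, T = 13; 5 < 13 — OK.
[5] W = 6 is even — OK.
[6] S^2 + T^2 = 5^2 + 13^2 = 25 + 169 = 194 — OK.
[7] S - T = 5 - 13 = -8, not -11 — violated.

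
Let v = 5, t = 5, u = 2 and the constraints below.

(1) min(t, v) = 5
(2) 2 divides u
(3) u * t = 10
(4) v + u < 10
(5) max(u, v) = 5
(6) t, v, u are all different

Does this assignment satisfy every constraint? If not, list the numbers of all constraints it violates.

(1) min(5, 5) = 5  holds
(2) 2 / 2 = 1, so 2 divides 2  holds
(3) u * t = 2 * 5 = 10  holds
(4) v + u = 5 + 2 = 7; 7 < 10  holds
(5) max(2, 5) = 5  holds
(6) t = v = 5, not all different  fails

Constraint 6 is violated.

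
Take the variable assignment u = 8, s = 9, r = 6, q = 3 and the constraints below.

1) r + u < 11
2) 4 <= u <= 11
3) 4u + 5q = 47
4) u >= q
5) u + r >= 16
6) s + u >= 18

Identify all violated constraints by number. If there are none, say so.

Constraints 1, 5, 6 are violated.

1) r + u = 6 + 8 = 14; 14 ≥ 11, bound 11 not met — does not hold.
2) u = 8 lies in [4, 11] — holds.
3) 4u + 5q = 4(8) + 5(3) = 47 — holds.
4) u = 8, q = 3; 8 ≥ 3 — holds.
5) u + r = 8 + 6 = 14; 14 < 16, bound 16 not met — does not hold.
6) s + u = 9 + 8 = 17; 17 < 18, bound 18 not met — does not hold.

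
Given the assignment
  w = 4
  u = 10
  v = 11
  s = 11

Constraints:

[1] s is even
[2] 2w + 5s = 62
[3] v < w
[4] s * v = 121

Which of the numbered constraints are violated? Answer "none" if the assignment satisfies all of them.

No — constraints 1, 2, 3 are not satisfied.

[1] s = 11 is odd  FAIL
[2] 2w + 5s = 2(4) + 5(11) = 63, not 62  FAIL
[3] v = 11, w = 4; 11 ≥ 4 (want <)  FAIL
[4] s * v = 11 * 11 = 121  OK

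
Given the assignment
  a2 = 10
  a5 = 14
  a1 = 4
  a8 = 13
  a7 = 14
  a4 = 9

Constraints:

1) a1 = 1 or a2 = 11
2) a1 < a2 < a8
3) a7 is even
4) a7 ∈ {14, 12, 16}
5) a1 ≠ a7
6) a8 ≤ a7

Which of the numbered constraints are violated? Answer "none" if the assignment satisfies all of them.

Constraint 1 is violated.

1) a1 = 4 ≠ 1 and a2 = 10 ≠ 11; both disjuncts false  false
2) values 4 < 10 < 13  true
3) a7 = 14 is even  true
4) a7 = 14 is in {14, 12, 16}  true
5) a1 = 4, a7 = 14; distinct  true
6) a8 = 13, a7 = 14; 13 ≤ 14  true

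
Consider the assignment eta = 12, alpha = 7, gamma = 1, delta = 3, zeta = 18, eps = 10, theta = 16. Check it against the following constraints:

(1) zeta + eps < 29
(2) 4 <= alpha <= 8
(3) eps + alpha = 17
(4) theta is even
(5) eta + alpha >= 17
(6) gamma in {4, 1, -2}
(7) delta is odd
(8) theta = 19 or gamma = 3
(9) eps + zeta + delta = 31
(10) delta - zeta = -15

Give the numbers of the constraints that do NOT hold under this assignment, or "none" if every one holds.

The assignment fails constraint 8.

(1) zeta + eps = 18 + 10 = 28; 28 < 29 — OK.
(2) alpha = 7 lies in [4, 8] — OK.
(3) eps + alpha = 10 + 7 = 17 — OK.
(4) theta = 16 is even — OK.
(5) eta + alpha = 12 + 7 = 19; 19 ≥ 17 — OK.
(6) gamma = 1 is in {4, 1, -2} — OK.
(7) delta = 3 is odd — OK.
(8) theta = 16 ≠ 19 and gamma = 1 ≠ 3; both disjuncts false — violated.
(9) eps + zeta + delta = 10 + 18 + 3 = 31 — OK.
(10) delta - zeta = 3 - 18 = -15 — OK.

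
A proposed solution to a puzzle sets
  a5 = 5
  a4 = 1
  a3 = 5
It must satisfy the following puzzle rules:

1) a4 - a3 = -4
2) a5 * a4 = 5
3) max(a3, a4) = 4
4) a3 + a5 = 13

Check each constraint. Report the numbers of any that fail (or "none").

1) a4 - a3 = 1 - 5 = -4  ✓
2) a5 * a4 = 5 * 1 = 5  ✓
3) max(5, 1) = 5, not 4  ✗
4) a3 + a5 = 5 + 5 = 10, not 13  ✗

No — constraints 3 and 4 are not satisfied.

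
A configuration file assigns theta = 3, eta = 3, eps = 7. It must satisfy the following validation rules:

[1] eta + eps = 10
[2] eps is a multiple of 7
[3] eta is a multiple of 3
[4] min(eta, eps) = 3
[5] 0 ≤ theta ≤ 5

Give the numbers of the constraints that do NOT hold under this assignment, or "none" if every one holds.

Yes — all constraints hold.

[1] eta + eps = 3 + 7 = 10 — holds.
[2] 7 / 7 = 1, so 7 divides 7 — holds.
[3] 3 / 3 = 1, so 3 divides 3 — holds.
[4] min(3, 7) = 3 — holds.
[5] theta = 3 lies in [0, 5] — holds.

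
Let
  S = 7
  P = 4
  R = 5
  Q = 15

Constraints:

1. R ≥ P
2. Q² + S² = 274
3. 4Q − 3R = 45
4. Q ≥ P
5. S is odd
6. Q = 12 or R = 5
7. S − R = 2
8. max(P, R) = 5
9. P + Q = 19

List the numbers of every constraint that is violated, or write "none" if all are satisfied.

1. R = 5, P = 4; 5 ≥ 4 — OK.
2. Q² + S² = 15² + 7² = 225 + 49 = 274 — OK.
3. 4Q − 3R = 4(15) − 3(5) = 45 — OK.
4. Q = 15, P = 4; 15 ≥ 4 — OK.
5. S = 7 is odd — OK.
6. Q = 15 ≠ 12, but R = 5 = 5 (second disjunct) — OK.
7. S − R = 7 − 5 = 2 — OK.
8. max(4, 5) = 5 — OK.
9. P + Q = 4 + 15 = 19 — OK.

All constraints are satisfied.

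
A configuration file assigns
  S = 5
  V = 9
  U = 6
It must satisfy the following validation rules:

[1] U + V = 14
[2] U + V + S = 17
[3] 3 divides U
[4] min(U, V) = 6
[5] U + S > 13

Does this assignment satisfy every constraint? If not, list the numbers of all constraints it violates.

Constraints 1, 2, and 5 are violated.

[1] U + V = 6 + 9 = 15, not 14 — does not hold.
[2] U + V + S = 6 + 9 + 5 = 20, not 17 — does not hold.
[3] 6 / 3 = 2, so 3 divides 6 — holds.
[4] min(6, 9) = 6 — holds.
[5] U + S = 6 + 5 = 11; 11 ≤ 13, bound 13 not met — does not hold.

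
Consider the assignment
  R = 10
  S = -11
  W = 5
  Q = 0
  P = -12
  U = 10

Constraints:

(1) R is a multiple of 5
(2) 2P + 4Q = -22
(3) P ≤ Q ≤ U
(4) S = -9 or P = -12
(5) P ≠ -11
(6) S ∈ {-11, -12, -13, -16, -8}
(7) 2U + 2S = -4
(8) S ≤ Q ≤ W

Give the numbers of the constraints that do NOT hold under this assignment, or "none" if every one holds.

(1) 10 / 5 = 2, so 5 divides 10 — holds.
(2) 2P + 4Q = 2(-12) + 4(0) = -24, not -22 — does not hold.
(3) values -12 ≤ 0 ≤ 10 — holds.
(4) S = -11 ≠ -9, but P = -12 = -12 (second disjunct) — holds.
(5) P = -12, and -12 ≠ -11 — holds.
(6) S = -11 is in {-11, -12, -13, -16, -8} — holds.
(7) 2U + 2S = 2(10) + 2(-11) = -2, not -4 — does not hold.
(8) values -11 ≤ 0 ≤ 5 — holds.

The assignment fails constraints 2 and 7.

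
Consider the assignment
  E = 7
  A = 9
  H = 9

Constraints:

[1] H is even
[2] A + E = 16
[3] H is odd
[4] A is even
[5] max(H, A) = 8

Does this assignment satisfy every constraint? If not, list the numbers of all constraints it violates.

Constraints 1, 4, 5 do not hold.

[1] H = 9 is odd  no
[2] A + E = 9 + 7 = 16  yes
[3] H = 9 is odd  yes
[4] A = 9 is odd  no
[5] max(9, 9) = 9, not 8  no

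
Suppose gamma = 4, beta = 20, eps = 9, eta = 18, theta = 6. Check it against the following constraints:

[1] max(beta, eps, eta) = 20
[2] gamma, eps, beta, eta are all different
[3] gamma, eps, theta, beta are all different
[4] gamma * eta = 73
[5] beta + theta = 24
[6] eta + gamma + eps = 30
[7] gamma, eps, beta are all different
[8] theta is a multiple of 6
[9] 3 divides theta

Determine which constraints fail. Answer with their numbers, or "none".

The assignment fails constraints 4, 5, and 6.

[1] max(20, 9, 18) = 20  ✔
[2] values 4, 9, 20, 18 are pairwise distinct  ✔
[3] values 4, 9, 6, 20 are pairwise distinct  ✔
[4] gamma * eta = 4 * 18 = 72, not 73  ✘
[5] beta + theta = 20 + 6 = 26, not 24  ✘
[6] eta + gamma + eps = 18 + 4 + 9 = 31, not 30  ✘
[7] values 4, 9, 20 are pairwise distinct  ✔
[8] 6 / 6 = 1, so 6 divides 6  ✔
[9] 6 / 3 = 2, so 3 divides 6  ✔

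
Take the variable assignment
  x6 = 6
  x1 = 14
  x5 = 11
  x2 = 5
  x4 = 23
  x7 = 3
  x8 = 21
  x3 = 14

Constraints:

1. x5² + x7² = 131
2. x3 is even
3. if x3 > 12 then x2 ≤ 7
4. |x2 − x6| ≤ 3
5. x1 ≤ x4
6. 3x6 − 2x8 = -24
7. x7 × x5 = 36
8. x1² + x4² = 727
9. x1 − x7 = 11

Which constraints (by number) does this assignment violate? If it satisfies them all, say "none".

Constraints 1, 7, and 8 do not hold.

1. x5² + x7² = 11² + 3² = 121 + 9 = 130, not 131  ✗
2. x3 = 14 is even  ✓
3. x3 = 14 > 12, so we need x2 ≤ 7; x2 = 5 ≤ 7  ✓
4. |5 − 6| = 1; 1 ≤ 3  ✓
5. x1 = 14, x4 = 23; 14 ≤ 23  ✓
6. 3x6 − 2x8 = 3(6) − 2(21) = -24  ✓
7. x7 × x5 = 3 × 11 = 33, not 36  ✗
8. x1² + x4² = 14² + 23² = 196 + 529 = 725, not 727  ✗
9. x1 − x7 = 14 − 3 = 11  ✓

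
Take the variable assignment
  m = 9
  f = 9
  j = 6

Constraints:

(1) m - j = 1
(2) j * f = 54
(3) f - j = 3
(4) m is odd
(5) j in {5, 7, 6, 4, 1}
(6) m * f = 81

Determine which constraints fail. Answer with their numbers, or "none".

The assignment fails constraint 1.

(1) m - j = 9 - 6 = 3, not 1 — fails.
(2) j * f = 6 * 9 = 54 — holds.
(3) f - j = 9 - 6 = 3 — holds.
(4) m = 9 is odd — holds.
(5) j = 6 is in {5, 7, 6, 4, 1} — holds.
(6) m * f = 9 * 9 = 81 — holds.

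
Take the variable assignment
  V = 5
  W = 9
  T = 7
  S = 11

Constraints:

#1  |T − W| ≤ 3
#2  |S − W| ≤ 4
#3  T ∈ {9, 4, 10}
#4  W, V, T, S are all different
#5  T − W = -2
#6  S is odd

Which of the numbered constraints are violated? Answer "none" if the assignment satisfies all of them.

Violated: 3.

#1 |7 − 9| = 2; 2 ≤ 3 — holds.
#2 |11 − 9| = 2; 2 ≤ 4 — holds.
#3 T = 7 is not in {9, 4, 10} — does not hold.
#4 values 9, 5, 7, 11 are pairwise distinct — holds.
#5 T − W = 7 − 9 = -2 — holds.
#6 S = 11 is odd — holds.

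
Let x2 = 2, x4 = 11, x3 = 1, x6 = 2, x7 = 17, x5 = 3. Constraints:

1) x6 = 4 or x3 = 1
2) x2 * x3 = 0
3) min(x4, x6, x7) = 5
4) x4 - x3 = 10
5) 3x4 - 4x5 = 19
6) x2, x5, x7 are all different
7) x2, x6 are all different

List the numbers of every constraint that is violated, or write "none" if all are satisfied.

1) x6 = 2 ≠ 4, but x3 = 1 = 1 (second disjunct)  true
2) x2 * x3 = 2 * 1 = 2, not 0  false
3) min(11, 2, 17) = 2, not 5  false
4) x4 - x3 = 11 - 1 = 10  true
5) 3x4 - 4x5 = 3(11) - 4(3) = 21, not 19  false
6) values 2, 3, 17 are pairwise distinct  true
7) x2 = x6 = 2, not all different  false

The assignment fails constraints 2, 3, 5, and 7.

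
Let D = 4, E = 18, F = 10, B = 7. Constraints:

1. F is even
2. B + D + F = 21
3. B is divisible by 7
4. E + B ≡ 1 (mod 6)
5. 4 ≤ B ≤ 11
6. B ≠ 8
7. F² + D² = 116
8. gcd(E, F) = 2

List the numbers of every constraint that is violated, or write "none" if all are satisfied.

No violations.

1. F = 10 is even — holds.
2. B + D + F = 7 + 4 + 10 = 21 — holds.
3. 7 / 7 = 1, so 7 divides 7 — holds.
4. E + B = 25; 25 mod 6 = 1 — holds.
5. B = 7 lies in [4, 11] — holds.
6. B = 7, and 7 ≠ 8 — holds.
7. F² + D² = 10² + 4² = 100 + 16 = 116 — holds.
8. gcd(18, 10) = 2 — holds.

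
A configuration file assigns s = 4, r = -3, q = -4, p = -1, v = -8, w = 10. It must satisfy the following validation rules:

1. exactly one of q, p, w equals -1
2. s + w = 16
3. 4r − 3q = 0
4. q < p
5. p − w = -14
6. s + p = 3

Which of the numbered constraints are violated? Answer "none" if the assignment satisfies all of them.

Constraints 2 and 5 are violated.

1. q=-4, p=-1, w=10; 1 of them equals -1  true
2. s + w = 4 + 10 = 14, not 16  false
3. 4r − 3q = 4(-3) − 3(-4) = 0  true
4. q = -4, p = -1; -4 < -1  true
5. p − w = -1 − 10 = -11, not -14  false
6. s + p = 4 + (-1) = 3  true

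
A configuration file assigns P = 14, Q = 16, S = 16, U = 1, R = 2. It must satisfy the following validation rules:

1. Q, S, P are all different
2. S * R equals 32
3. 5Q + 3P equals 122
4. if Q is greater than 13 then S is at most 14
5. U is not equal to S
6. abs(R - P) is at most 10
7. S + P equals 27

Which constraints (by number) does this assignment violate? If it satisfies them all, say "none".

1. Q = S = 16, not all different — violated.
2. S * R = 16 * 2 = 32 — satisfied.
3. 5Q + 3P = 5(16) + 3(14) = 122 — satisfied.
4. Q = 16 > 13, so we need S ≤ 14; but S = 16 > 14 — violated.
5. U = 1, S = 16; distinct — satisfied.
6. abs(2 - 14) = 12; 12 > 10, exceeds bound 10 — violated.
7. S + P = 16 + 14 = 30, not 27 — violated.

The assignment fails constraints 1, 4, 6, 7.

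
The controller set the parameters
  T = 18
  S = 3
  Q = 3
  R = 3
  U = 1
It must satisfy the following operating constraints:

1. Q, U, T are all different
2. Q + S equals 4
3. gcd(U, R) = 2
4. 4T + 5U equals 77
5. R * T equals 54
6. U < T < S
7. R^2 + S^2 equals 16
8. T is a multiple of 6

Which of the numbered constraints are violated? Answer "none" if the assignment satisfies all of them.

1. values 3, 1, 18 are pairwise distinct — holds.
2. Q + S = 3 + 3 = 6, not 4 — fails.
3. gcd(1, 3) = 1, not 2 — fails.
4. 4T + 5U = 4(18) + 5(1) = 77 — holds.
5. R * T = 3 * 18 = 54 — holds.
6. values 1, 18, 3; T = 18 is not < S = 3 — fails.
7. R^2 + S^2 = 3^2 + 3^2 = 9 + 9 = 18, not 16 — fails.
8. 18 / 6 = 3, so 6 divides 18 — holds.

Violated: 2, 3, 6, 7.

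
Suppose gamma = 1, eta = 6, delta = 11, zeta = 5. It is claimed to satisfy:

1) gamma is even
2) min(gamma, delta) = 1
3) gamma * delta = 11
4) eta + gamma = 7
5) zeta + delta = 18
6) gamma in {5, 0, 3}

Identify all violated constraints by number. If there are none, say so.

1) gamma = 1 is odd  ✗
2) min(1, 11) = 1  ✓
3) gamma * delta = 1 * 11 = 11  ✓
4) eta + gamma = 6 + 1 = 7  ✓
5) zeta + delta = 5 + 11 = 16, not 18  ✗
6) gamma = 1 is not in {5, 0, 3}  ✗

Violated: 1, 5, and 6.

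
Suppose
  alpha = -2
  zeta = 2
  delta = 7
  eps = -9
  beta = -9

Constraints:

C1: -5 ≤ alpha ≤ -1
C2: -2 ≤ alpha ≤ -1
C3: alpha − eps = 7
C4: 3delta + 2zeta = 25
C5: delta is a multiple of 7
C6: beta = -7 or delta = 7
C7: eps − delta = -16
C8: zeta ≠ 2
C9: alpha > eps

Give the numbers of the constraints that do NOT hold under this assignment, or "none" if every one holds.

Violated: 8.

C1: alpha = -2 lies in [-5, -1] — satisfied.
C2: alpha = -2 lies in [-2, -1] — satisfied.
C3: alpha − eps = -2 − (-9) = 7 — satisfied.
C4: 3delta + 2zeta = 3(7) + 2(2) = 25 — satisfied.
C5: 7 / 7 = 1, so 7 divides 7 — satisfied.
C6: beta = -9 ≠ -7, but delta = 7 = 7 (second disjunct) — satisfied.
C7: eps − delta = -9 − 7 = -16 — satisfied.
C8: zeta = 2, but 2 is required to differ — violated.
C9: alpha = -2, eps = -9; -2 > -9 — satisfied.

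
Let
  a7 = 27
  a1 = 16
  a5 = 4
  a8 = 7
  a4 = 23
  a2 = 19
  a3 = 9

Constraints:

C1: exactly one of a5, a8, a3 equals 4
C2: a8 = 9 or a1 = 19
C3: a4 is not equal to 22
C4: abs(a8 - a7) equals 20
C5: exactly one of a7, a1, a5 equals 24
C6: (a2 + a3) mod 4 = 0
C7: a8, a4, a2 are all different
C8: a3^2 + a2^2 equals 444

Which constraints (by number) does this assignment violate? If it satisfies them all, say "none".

The assignment fails constraints 2, 5, 8.

C1: a5=4, a8=7, a3=9; 1 of them equals 4  ✔
C2: a8 = 7 ≠ 9 and a1 = 16 ≠ 19; both disjuncts false  ✘
C3: a4 = 23, and 23 ≠ 22  ✔
C4: abs(7 - 27) = 20  ✔
C5: a7=27, a1=16, a5=4; 0 of them equal 24, not exactly one  ✘
C6: a2 + a3 = 28; 28 mod 4 = 0  ✔
C7: values 7, 23, 19 are pairwise distinct  ✔
C8: a3^2 + a2^2 = 9^2 + 19^2 = 81 + 361 = 442, not 444  ✘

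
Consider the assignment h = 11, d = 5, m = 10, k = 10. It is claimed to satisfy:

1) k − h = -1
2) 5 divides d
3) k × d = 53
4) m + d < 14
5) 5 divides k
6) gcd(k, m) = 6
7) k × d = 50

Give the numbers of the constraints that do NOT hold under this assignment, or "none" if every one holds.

1) k − h = 10 − 11 = -1 — OK.
2) 5 / 5 = 1, so 5 divides 5 — OK.
3) k × d = 10 × 5 = 50, not 53 — violated.
4) m + d = 10 + 5 = 15; 15 ≥ 14, bound 14 not met — violated.
5) 10 / 5 = 2, so 5 divides 10 — OK.
6) gcd(10, 10) = 10, not 6 — violated.
7) k × d = 10 × 5 = 50 — OK.

Constraints 3, 4, and 6 are violated.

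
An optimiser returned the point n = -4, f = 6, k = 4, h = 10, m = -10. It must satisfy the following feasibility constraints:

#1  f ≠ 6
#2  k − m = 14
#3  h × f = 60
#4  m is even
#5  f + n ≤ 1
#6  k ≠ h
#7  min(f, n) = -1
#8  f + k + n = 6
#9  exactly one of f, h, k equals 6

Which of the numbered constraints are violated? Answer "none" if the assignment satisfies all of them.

#1 f = 6, but 6 is required to differ  FAIL
#2 k − m = 4 − (-10) = 14  OK
#3 h × f = 10 × 6 = 60  OK
#4 m = -10 is even  OK
#5 f + n = 6 + (-4) = 2; 2 > 1, bound 1 not met  FAIL
#6 k = 4, h = 10; distinct  OK
#7 min(6, -4) = -4, not -1  FAIL
#8 f + k + n = 6 + 4 + (-4) = 6  OK
#9 f=6, h=10, k=4; 1 of them equals 6  OK

Constraints 1, 5, and 7 are violated.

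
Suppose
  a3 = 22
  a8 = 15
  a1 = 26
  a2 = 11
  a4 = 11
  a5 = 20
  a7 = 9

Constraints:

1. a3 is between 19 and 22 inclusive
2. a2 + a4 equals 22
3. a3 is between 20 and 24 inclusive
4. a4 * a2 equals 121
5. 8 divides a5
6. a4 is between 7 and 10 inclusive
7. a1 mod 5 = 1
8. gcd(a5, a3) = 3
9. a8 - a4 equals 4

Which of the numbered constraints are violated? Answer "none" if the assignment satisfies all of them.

Constraints 5, 6, and 8 are violated.

1. a3 = 22 lies in [19, 22] — satisfied.
2. a2 + a4 = 11 + 11 = 22 — satisfied.
3. a3 = 22 lies in [20, 24] — satisfied.
4. a4 * a2 = 11 * 11 = 121 — satisfied.
5. 20 = 8*2 + 4, so 8 does not divide 20 — violated.
6. a4 = 11 is outside [7, 10] — violated.
7. 26 mod 5 = 1 — satisfied.
8. gcd(20, 22) = 2, not 3 — violated.
9. a8 - a4 = 15 - 11 = 4 — satisfied.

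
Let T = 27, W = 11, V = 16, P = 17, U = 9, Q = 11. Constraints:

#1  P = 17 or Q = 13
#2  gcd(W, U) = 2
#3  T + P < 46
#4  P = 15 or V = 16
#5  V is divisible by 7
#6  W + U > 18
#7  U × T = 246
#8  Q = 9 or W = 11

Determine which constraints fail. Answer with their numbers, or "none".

Constraints 2, 5, and 7 are violated.

#1 P = 17 = 17 (first disjunct) — satisfied.
#2 gcd(11, 9) = 1, not 2 — violated.
#3 T + P = 27 + 17 = 44; 44 < 46 — satisfied.
#4 P = 17 ≠ 15, but V = 16 = 16 (second disjunct) — satisfied.
#5 16 = 7×2 + 2, so 7 does not divide 16 — violated.
#6 W + U = 11 + 9 = 20; 20 > 18 — satisfied.
#7 U × T = 9 × 27 = 243, not 246 — violated.
#8 Q = 11 ≠ 9, but W = 11 = 11 (second disjunct) — satisfied.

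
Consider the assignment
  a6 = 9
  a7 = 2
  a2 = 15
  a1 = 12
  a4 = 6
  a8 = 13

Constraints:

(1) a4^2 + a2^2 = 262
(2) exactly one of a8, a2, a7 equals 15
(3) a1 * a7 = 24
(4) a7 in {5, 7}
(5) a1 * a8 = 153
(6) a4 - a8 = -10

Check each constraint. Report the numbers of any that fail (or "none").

No — constraints 1, 4, 5, and 6 are not satisfied.

(1) a4^2 + a2^2 = 6^2 + 15^2 = 36 + 225 = 261, not 262 — does not hold.
(2) a8=13, a2=15, a7=2; 1 of them equals 15 — holds.
(3) a1 * a7 = 12 * 2 = 24 — holds.
(4) a7 = 2 is not in {5, 7} — does not hold.
(5) a1 * a8 = 12 * 13 = 156, not 153 — does not hold.
(6) a4 - a8 = 6 - 13 = -7, not -10 — does not hold.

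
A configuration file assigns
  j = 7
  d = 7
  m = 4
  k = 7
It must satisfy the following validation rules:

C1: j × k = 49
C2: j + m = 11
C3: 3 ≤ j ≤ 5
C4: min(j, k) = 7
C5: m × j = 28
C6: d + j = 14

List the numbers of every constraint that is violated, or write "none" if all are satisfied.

C1: j × k = 7 × 7 = 49  OK
C2: j + m = 7 + 4 = 11  OK
C3: j = 7 is outside [3, 5]  FAIL
C4: min(7, 7) = 7  OK
C5: m × j = 4 × 7 = 28  OK
C6: d + j = 7 + 7 = 14  OK

Violated: 3.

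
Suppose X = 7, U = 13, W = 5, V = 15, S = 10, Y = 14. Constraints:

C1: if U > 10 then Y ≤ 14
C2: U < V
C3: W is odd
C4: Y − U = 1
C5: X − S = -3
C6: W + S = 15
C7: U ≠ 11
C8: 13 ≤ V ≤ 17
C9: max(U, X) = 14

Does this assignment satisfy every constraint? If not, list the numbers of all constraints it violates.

No — constraint 9 is not satisfied.

C1: U = 13 > 10, so we need Y ≤ 14; Y = 14 ≤ 14 — holds.
C2: U = 13, V = 15; 13 < 15 — holds.
C3: W = 5 is odd — holds.
C4: Y − U = 14 − 13 = 1 — holds.
C5: X − S = 7 − 10 = -3 — holds.
C6: W + S = 5 + 10 = 15 — holds.
C7: U = 13, and 13 ≠ 11 — holds.
C8: V = 15 lies in [13, 17] — holds.
C9: max(13, 7) = 13, not 14 — does not hold.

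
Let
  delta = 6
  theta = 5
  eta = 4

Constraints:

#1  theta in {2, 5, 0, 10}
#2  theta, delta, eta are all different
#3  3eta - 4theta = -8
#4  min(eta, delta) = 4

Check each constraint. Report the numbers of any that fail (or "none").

All constraints are satisfied.

#1 theta = 5 is in {2, 5, 0, 10}  ✓
#2 values 5, 6, 4 are pairwise distinct  ✓
#3 3eta - 4theta = 3(4) - 4(5) = -8  ✓
#4 min(4, 6) = 4  ✓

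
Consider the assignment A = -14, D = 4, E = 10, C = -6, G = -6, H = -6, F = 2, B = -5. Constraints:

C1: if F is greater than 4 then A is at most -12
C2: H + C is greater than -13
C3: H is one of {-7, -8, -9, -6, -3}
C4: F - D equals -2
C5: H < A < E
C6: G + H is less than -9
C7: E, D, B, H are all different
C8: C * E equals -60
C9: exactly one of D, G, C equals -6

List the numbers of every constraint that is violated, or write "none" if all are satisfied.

Constraints 5 and 9 are violated.

C1: F = 2, not > 4; antecedent false, conditional vacuously true — holds.
C2: H + C = -6 + (-6) = -12; -12 > -13 — holds.
C3: H = -6 is in {-7, -8, -9, -6, -3} — holds.
C4: F - D = 2 - 4 = -2 — holds.
C5: values -6, -14, 10; H = -6 is not < A = -14 — does not hold.
C6: G + H = -6 + (-6) = -12; -12 < -9 — holds.
C7: values 10, 4, -5, -6 are pairwise distinct — holds.
C8: C * E = -6 * 10 = -60 — holds.
C9: D=4, G=-6, C=-6; 2 of them equal -6, not exactly one — does not hold.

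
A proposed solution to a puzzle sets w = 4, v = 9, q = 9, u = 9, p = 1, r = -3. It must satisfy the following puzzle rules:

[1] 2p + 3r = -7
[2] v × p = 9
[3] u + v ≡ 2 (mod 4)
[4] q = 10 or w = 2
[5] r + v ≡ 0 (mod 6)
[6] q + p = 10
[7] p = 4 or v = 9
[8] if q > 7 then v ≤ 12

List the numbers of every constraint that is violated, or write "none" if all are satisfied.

[1] 2p + 3r = 2(1) + 3(-3) = -7  true
[2] v × p = 9 × 1 = 9  true
[3] u + v = 18; 18 mod 4 = 2  true
[4] q = 9 ≠ 10 and w = 4 ≠ 2; both disjuncts false  false
[5] r + v = 6; 6 mod 6 = 0  true
[6] q + p = 9 + 1 = 10  true
[7] p = 1 ≠ 4, but v = 9 = 9 (second disjunct)  true
[8] q = 9 > 7, so we need v ≤ 12; v = 9 ≤ 12  true

The assignment fails constraint 4.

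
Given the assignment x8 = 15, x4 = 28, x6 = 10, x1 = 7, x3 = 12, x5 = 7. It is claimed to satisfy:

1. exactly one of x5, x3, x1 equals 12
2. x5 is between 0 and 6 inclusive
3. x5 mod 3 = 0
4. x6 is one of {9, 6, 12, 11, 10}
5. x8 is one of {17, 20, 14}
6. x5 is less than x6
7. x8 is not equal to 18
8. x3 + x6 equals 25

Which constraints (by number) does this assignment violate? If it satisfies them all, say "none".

1. x5=7, x3=12, x1=7; 1 of them equals 12 — satisfied.
2. x5 = 7 is outside [0, 6] — violated.
3. 7 mod 3 = 1, not 0 — violated.
4. x6 = 10 is in {9, 6, 12, 11, 10} — satisfied.
5. x8 = 15 is not in {17, 20, 14} — violated.
6. x5 = 7, x6 = 10; 7 < 10 — satisfied.
7. x8 = 15, and 15 ≠ 18 — satisfied.
8. x3 + x6 = 12 + 10 = 22, not 25 — violated.

No — constraints 2, 3, 5, 8 are not satisfied.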